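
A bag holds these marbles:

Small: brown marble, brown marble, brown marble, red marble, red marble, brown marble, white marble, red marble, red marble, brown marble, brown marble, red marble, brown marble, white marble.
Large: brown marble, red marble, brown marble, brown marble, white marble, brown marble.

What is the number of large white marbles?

1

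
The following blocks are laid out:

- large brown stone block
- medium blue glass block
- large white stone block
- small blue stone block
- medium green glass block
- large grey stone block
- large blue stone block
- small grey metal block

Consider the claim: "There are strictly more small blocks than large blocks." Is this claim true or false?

False

small blocks: 2.
large blocks: 4.
The claim requires 2 > 4, which does not hold.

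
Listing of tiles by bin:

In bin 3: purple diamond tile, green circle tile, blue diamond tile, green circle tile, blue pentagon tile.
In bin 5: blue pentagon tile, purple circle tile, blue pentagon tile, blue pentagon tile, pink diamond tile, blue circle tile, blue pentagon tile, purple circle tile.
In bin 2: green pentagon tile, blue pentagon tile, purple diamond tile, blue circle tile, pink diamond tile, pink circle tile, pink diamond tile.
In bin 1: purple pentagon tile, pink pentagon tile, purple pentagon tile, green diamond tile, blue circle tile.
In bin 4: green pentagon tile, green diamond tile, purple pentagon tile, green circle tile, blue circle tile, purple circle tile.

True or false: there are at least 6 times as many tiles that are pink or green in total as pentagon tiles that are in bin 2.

True

|tiles that are pink or green| = 12.
|pentagon tiles in bin 2| = 2.
The claim requires 12 ≥ 6 × 2 = 12, which holds.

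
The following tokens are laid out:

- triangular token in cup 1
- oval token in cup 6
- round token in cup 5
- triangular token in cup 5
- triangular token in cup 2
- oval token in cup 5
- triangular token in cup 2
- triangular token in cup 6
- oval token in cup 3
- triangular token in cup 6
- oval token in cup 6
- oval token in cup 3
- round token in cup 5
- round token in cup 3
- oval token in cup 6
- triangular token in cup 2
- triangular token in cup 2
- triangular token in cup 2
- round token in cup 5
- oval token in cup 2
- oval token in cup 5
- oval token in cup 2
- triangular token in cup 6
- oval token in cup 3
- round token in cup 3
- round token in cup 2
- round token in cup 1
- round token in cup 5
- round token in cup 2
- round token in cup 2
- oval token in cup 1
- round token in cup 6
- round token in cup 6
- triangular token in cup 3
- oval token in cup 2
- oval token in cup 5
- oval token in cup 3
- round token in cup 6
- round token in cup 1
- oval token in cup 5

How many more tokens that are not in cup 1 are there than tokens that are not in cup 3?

3

tokens that are not in cup 1: 36.
tokens that are not in cup 3: 33.
36 − 33 = 3.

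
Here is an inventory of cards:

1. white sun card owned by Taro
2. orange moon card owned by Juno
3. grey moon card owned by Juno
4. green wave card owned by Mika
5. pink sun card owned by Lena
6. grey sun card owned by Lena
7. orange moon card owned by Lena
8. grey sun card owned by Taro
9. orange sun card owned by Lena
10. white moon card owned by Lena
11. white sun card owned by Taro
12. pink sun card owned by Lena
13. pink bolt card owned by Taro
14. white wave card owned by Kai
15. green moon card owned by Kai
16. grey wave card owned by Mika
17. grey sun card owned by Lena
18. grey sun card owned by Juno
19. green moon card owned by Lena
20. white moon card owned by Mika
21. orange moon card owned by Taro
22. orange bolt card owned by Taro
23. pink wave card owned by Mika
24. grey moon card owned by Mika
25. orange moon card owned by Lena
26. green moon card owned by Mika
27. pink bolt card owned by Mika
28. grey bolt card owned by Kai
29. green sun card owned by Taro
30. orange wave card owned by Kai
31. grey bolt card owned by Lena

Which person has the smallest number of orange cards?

Counts by player (restricted to orange cards): Lena→3, Taro→2, Kai→1, Juno→1, Mika→0.
The minimum is 0, held uniquely by Mika.

Mika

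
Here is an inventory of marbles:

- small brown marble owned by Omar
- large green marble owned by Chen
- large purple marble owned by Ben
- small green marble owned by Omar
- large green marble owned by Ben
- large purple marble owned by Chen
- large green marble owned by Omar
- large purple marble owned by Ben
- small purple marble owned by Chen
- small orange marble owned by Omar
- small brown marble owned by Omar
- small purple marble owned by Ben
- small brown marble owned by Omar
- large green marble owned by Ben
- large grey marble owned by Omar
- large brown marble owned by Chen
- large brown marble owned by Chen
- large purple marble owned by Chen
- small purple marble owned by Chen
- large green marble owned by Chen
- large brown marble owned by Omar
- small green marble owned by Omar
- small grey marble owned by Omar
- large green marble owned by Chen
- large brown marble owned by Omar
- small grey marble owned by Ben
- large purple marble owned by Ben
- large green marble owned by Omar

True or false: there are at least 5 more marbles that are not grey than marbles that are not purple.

marbles that are not grey: 25.
marbles that are not purple: 20.
The claim requires 25 − 20 = 5 ≥ 5, which holds.

True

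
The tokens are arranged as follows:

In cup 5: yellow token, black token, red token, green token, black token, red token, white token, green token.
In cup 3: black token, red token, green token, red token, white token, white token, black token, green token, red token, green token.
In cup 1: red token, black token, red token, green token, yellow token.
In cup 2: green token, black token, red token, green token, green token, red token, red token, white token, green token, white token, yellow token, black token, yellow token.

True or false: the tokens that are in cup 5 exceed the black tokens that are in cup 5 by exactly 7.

False

There are 8 tokens in cup 5.
There are 2 black tokens in cup 5.
The claim requires 8 − 2 (= 6) to equal 7, which does not hold.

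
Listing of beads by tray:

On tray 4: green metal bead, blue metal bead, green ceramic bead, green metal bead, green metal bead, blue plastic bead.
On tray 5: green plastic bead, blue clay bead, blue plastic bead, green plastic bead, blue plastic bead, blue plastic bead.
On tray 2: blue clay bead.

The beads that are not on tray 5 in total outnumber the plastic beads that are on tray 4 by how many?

6

beads that are not on tray 5: 7.
plastic beads on tray 4: 1.
7 − 1 = 6.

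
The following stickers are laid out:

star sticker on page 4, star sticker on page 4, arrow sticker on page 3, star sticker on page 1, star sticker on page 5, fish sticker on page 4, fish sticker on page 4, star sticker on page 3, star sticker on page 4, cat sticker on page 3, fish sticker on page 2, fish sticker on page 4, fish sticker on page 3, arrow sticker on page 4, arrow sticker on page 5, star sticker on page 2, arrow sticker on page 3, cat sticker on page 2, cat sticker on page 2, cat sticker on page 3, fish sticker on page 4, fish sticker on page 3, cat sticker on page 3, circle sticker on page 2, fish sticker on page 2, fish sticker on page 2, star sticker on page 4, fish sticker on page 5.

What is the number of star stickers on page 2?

1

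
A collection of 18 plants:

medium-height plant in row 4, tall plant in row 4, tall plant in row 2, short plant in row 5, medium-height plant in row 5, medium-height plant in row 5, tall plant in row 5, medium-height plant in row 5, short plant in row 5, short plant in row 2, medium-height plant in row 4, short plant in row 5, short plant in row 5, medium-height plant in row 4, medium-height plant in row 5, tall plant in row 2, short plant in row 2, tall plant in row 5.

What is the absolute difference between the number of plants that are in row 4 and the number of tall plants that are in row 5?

plants in row 4: 4. tall plants in row 5: 2.
|4 − 2| = 4 − 2 = 2.

2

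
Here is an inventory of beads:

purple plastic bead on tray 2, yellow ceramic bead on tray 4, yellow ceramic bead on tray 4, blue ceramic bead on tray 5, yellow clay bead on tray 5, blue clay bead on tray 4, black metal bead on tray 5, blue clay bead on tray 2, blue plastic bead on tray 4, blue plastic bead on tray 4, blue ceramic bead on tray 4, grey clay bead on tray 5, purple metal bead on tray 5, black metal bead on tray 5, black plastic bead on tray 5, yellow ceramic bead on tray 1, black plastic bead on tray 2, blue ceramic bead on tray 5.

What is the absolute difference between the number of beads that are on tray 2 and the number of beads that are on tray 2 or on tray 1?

beads on tray 2: 3. beads on tray 2 or on tray 1: 4.
|3 − 4| = 4 − 3 = 1.

1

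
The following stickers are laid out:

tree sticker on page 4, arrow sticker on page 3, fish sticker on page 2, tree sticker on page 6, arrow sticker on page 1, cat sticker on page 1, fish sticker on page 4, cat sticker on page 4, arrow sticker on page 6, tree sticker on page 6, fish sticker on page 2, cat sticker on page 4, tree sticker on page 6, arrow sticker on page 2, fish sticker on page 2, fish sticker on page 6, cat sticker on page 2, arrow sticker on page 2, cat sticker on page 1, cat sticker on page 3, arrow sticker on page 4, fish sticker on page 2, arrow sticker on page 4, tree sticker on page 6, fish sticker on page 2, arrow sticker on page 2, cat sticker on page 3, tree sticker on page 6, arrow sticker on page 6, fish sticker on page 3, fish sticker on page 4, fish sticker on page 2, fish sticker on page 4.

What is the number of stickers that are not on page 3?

Total stickers: 33; with the excluded value: 4; remaining 33 − 4 = 29.

29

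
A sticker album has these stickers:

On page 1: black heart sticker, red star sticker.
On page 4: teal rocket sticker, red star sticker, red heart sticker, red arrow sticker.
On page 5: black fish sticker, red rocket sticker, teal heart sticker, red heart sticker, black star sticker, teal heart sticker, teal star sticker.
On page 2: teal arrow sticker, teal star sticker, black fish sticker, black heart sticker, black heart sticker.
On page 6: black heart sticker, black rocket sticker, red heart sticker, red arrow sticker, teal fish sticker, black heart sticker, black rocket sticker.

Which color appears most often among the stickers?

black

Counts by color: black 10, red 8, teal 7.
The maximum is 10, held uniquely by black.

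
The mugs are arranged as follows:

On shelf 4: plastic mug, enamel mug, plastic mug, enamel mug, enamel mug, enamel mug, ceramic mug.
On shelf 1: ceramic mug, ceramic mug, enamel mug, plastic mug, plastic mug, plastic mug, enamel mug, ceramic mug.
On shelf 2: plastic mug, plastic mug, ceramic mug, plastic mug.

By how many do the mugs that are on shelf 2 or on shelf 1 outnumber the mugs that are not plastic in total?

1

mugs on shelf 2 or on shelf 1: 12.
mugs that are not plastic: 11.
12 − 11 = 1.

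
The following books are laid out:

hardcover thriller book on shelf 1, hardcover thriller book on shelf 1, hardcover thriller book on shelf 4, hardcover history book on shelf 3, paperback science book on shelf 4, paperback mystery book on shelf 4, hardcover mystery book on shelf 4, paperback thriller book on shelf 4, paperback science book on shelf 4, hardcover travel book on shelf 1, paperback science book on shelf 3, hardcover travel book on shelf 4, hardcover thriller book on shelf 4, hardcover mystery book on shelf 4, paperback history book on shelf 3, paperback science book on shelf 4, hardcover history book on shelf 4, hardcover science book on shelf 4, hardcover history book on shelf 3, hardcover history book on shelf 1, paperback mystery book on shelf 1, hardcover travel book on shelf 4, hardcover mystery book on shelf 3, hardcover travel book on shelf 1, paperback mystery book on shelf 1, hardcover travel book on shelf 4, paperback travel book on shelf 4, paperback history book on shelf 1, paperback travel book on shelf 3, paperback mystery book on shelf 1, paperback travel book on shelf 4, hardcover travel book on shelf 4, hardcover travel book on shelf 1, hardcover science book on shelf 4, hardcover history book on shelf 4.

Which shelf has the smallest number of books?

shelf 3

Counts by shelf: shelf 4→19, shelf 1→10, shelf 3→6.
The minimum is 6, held uniquely by shelf 3.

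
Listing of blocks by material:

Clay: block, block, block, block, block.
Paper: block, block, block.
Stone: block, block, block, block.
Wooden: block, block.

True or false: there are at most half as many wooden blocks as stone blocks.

|wooden blocks| = 2.
|stone blocks| = 4.
The claim requires 2 × 2 = 4 ≤ 4, which holds.

True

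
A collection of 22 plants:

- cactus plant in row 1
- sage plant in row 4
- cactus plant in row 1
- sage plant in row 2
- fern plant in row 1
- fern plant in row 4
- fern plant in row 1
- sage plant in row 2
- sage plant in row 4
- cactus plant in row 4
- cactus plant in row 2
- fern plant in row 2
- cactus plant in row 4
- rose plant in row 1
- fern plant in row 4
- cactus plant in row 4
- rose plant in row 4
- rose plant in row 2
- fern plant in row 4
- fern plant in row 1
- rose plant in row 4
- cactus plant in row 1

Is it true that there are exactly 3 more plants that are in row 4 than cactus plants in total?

True

There are 10 plants in row 4.
There are 7 cactus plants.
The claim requires 10 − 7 (= 3) to equal 3, which holds.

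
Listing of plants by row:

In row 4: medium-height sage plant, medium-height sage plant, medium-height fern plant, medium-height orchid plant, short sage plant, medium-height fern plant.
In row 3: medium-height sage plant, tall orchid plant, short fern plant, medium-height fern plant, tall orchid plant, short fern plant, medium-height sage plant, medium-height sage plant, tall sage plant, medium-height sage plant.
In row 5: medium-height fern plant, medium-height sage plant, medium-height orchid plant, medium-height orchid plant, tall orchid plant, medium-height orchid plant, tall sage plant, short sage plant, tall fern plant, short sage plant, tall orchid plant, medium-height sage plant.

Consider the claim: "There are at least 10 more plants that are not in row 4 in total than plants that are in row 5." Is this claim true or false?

True

plants that are not in row 4: 22.
plants in row 5: 12.
The claim requires 22 − 12 = 10 ≥ 10, which holds.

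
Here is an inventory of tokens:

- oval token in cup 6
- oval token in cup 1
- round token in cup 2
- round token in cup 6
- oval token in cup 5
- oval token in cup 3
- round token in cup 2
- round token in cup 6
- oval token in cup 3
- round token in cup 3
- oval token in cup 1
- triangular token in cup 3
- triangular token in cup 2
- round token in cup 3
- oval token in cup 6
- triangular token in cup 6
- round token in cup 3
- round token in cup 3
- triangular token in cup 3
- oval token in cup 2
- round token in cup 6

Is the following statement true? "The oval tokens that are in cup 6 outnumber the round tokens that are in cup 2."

False

oval tokens in cup 6: 2.
round tokens in cup 2: 2.
The claim requires 2 > 2, which does not hold.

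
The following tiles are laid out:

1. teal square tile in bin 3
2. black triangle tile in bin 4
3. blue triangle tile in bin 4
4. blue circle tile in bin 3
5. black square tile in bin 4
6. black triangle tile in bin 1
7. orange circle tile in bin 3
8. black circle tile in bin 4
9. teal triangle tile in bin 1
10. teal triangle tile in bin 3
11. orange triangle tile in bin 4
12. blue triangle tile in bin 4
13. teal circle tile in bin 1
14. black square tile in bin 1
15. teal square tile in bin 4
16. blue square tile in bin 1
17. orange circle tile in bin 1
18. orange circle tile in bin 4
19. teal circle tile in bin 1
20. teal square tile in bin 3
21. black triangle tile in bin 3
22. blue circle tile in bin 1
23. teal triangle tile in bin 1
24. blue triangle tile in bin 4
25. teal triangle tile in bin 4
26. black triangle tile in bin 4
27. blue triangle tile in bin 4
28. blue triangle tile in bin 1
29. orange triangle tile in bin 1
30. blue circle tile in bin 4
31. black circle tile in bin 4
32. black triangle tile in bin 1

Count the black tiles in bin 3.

1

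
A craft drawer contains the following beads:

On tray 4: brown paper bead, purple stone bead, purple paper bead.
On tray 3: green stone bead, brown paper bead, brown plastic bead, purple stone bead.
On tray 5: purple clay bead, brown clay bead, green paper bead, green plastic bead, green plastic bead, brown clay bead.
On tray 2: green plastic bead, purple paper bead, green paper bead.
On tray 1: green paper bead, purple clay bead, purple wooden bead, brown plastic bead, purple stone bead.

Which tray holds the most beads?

Counts by tray: tray 5→6, tray 1→5, tray 3→4, tray 4→3, tray 2→3.
The maximum is 6, held uniquely by tray 5.

tray 5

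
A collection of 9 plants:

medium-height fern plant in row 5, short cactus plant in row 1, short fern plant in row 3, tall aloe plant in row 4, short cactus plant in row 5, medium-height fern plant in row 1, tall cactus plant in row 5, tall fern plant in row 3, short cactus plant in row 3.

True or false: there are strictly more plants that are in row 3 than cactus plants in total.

False

There are 3 plants in row 3.
There are 4 cactus plants.
The claim requires 3 > 4, which does not hold.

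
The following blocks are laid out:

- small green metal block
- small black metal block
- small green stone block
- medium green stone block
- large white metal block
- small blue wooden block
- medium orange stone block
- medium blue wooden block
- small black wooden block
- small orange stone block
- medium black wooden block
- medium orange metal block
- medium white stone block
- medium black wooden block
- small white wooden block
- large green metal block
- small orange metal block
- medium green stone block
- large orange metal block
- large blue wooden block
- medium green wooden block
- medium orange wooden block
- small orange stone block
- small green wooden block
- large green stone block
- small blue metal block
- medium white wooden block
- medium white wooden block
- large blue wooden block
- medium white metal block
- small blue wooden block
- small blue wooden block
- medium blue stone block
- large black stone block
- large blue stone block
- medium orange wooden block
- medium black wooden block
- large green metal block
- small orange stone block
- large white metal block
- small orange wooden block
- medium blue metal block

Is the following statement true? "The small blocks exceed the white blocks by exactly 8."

True

small blocks: 15.
white blocks: 7.
The claim requires 15 − 7 (= 8) to equal 8, which holds.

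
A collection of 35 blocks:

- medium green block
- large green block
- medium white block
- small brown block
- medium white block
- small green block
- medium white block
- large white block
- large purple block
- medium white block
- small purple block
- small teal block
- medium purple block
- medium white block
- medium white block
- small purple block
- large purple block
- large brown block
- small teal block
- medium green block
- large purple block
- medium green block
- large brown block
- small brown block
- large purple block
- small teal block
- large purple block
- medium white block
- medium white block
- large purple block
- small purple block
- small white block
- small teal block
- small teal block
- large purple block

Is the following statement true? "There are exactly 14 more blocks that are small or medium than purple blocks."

There are 24 blocks that are small or medium.
There are 11 purple blocks.
The claim requires 24 − 11 (= 13) to equal 14, which does not hold.

False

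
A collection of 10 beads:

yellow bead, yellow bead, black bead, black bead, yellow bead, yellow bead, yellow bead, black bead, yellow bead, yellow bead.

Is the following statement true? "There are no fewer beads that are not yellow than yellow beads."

False

beads that are not yellow: 3.
yellow beads: 7.
The claim requires 3 ≥ 7, which does not hold.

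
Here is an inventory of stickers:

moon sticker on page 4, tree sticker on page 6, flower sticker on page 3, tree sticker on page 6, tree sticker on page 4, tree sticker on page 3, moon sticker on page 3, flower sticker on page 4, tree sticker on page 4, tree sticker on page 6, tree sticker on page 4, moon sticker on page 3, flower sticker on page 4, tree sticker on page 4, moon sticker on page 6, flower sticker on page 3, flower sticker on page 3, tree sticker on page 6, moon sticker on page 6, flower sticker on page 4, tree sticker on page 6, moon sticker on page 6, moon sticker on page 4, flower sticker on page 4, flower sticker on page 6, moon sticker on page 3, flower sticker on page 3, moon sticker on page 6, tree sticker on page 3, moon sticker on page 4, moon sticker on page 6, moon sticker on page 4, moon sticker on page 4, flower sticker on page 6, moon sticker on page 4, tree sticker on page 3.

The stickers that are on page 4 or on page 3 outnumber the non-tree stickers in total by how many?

0

stickers on page 4 or on page 3: 24.
non-tree stickers: 24.
24 − 24 = 0.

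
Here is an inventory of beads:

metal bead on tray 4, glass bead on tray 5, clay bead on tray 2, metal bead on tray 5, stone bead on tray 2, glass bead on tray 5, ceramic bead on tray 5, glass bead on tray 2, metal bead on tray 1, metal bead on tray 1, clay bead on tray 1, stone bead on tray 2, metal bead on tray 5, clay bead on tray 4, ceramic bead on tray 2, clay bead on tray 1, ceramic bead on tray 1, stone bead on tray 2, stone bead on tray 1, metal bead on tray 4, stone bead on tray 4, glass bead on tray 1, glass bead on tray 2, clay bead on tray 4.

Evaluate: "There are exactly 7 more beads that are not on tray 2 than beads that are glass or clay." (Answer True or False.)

True

There are 17 beads that are not on tray 2.
There are 10 beads that are glass or clay.
The claim requires 17 − 10 (= 7) to equal 7, which holds.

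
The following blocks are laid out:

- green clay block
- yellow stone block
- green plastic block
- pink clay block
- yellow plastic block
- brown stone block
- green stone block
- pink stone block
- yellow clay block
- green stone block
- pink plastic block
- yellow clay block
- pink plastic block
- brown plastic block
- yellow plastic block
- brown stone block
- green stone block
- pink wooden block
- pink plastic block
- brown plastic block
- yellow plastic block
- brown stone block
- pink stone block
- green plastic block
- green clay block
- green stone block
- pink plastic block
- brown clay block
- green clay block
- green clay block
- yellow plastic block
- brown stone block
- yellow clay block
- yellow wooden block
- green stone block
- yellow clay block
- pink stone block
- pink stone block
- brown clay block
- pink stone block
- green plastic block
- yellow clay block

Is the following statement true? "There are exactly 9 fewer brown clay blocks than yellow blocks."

True

|brown clay blocks| = 2.
|yellow blocks| = 11.
The claim requires 11 − 2 (= 9) to equal 9, which holds.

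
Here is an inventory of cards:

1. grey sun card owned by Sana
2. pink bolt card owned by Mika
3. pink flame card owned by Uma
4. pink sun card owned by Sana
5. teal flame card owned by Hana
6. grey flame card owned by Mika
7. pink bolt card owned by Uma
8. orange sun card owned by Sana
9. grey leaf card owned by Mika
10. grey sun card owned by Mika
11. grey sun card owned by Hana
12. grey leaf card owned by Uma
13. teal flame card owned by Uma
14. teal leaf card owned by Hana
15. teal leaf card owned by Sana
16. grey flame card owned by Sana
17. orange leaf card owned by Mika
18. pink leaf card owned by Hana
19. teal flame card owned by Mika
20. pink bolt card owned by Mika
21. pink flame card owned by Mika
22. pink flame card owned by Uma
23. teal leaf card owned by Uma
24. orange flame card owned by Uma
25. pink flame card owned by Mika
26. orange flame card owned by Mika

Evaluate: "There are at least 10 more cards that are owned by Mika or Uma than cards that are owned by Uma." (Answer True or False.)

|cards owned by Mika or Uma| = 17.
|cards owned by Uma| = 7.
The claim requires 17 − 7 = 10 ≥ 10, which holds.

True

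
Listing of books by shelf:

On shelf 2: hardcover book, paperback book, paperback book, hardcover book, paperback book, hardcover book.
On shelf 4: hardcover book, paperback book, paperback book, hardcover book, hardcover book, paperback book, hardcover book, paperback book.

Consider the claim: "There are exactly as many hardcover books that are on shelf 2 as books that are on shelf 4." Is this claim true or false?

False

hardcover books on shelf 2: 3.
books on shelf 4: 8.
The claim requires 3 = 8, which does not hold.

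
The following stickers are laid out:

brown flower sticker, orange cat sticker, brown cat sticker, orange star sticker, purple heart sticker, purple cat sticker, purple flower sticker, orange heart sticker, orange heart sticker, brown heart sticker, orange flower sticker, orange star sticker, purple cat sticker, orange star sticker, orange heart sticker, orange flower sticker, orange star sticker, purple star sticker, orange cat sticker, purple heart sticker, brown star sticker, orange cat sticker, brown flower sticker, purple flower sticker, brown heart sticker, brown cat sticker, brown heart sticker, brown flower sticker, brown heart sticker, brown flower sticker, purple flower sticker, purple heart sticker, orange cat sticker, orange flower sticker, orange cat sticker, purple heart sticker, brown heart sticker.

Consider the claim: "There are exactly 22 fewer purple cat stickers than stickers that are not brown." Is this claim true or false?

False

purple cat stickers: 2.
stickers that are not brown: 25.
The claim requires 25 − 2 (= 23) to equal 22, which does not hold.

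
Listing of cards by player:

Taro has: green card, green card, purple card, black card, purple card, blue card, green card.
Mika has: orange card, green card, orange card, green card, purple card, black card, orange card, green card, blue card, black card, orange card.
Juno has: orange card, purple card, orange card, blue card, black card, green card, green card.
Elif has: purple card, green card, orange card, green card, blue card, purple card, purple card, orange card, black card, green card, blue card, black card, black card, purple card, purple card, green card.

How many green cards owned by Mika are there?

3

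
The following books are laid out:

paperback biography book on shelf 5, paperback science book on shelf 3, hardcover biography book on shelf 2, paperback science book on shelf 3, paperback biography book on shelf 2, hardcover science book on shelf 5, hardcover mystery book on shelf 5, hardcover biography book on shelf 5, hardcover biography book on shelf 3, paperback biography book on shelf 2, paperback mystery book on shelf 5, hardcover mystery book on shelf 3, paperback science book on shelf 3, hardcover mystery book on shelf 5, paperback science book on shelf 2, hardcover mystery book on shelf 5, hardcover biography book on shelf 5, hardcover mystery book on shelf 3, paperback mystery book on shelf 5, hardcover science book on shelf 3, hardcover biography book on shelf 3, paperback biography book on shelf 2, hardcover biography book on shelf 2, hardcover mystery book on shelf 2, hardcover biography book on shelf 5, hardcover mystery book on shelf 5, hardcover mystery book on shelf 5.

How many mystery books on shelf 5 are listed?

7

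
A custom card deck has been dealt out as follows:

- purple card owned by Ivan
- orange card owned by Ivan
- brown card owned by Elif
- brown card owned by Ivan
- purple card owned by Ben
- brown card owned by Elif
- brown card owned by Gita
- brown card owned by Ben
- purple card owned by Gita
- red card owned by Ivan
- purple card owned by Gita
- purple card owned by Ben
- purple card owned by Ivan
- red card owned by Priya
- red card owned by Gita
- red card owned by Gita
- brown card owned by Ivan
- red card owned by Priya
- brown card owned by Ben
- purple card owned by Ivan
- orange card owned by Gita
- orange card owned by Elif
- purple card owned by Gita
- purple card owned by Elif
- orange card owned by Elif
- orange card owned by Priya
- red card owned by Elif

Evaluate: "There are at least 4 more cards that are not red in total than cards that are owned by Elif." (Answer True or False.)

cards that are not red: 21.
cards owned by Elif: 6.
The claim requires 21 − 6 = 15 ≥ 4, which holds.

True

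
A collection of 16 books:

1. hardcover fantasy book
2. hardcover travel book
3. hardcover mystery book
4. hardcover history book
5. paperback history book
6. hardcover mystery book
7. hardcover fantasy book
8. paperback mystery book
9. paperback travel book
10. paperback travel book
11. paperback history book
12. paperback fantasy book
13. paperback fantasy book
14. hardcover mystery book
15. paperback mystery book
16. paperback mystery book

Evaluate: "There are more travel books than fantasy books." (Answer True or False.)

False

There are 3 travel books.
There are 4 fantasy books.
The claim requires 3 > 4, which does not hold.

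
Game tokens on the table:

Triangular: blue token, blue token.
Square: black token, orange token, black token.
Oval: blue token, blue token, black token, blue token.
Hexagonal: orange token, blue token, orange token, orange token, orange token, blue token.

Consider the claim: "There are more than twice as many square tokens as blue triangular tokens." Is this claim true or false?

False

There are 3 square tokens.
There are 2 blue triangular tokens.
The claim requires 3 > 2 × 2 = 4, which does not hold.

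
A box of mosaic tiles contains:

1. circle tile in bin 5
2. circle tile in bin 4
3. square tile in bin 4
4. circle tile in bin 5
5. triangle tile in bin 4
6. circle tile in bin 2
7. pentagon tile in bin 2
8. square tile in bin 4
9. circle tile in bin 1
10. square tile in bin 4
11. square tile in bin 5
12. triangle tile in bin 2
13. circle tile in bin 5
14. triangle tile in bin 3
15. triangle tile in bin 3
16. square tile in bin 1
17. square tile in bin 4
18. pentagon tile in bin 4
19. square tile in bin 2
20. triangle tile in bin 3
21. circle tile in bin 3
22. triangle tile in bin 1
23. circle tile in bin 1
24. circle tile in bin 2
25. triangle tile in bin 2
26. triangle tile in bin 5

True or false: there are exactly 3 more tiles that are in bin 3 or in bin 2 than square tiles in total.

tiles in bin 3 or in bin 2: 10.
square tiles: 7.
The claim requires 10 − 7 (= 3) to equal 3, which holds.

True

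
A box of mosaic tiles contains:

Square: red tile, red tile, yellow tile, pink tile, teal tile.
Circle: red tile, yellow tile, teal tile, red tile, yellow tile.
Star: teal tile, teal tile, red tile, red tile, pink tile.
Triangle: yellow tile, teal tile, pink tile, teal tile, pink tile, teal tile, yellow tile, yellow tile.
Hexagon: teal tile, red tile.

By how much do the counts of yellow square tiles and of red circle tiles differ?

1

yellow square tiles: 1. red circle tiles: 2.
|1 − 2| = 2 − 1 = 1.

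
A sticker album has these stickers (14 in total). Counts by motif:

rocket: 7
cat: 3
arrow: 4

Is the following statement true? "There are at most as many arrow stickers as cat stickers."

|arrow stickers| = 4.
|cat stickers| = 3.
The claim requires 4 ≤ 3, which does not hold.

False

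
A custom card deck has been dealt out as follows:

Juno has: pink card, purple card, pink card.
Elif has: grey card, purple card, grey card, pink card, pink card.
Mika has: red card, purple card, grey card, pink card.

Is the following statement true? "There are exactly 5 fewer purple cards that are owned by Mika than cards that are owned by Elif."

False

Count of purple cards owned by Mika: 1.
Count of cards owned by Elif: 5.
The claim requires 5 − 1 (= 4) to equal 5, which does not hold.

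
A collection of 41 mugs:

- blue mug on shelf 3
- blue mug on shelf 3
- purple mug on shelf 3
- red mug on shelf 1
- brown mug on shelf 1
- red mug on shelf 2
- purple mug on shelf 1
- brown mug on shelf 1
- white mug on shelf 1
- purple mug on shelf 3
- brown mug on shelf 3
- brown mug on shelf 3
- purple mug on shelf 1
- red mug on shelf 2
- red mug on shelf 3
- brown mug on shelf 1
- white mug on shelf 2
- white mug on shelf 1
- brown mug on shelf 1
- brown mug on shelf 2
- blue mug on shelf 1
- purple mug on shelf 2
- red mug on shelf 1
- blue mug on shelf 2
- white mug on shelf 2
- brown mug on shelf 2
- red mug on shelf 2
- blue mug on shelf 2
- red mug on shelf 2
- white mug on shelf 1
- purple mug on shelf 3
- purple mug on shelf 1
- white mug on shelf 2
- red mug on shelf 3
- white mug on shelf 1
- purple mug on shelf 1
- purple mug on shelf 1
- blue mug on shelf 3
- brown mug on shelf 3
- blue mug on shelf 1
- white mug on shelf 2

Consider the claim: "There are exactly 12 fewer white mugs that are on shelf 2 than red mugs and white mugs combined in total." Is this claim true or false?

|white mugs on shelf 2| = 4.
red mugs: 8; white mugs: 8; combined: 8 + 8 = 16.
The claim requires 16 − 4 (= 12) to equal 12, which holds.

True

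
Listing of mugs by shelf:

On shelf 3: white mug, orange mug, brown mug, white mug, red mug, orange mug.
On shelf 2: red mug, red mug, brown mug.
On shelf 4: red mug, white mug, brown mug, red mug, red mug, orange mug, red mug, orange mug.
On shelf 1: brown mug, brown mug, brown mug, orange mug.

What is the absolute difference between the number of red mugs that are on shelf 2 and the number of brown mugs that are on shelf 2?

red mugs on shelf 2: 2. brown mugs on shelf 2: 1.
|2 − 1| = 2 − 1 = 1.

1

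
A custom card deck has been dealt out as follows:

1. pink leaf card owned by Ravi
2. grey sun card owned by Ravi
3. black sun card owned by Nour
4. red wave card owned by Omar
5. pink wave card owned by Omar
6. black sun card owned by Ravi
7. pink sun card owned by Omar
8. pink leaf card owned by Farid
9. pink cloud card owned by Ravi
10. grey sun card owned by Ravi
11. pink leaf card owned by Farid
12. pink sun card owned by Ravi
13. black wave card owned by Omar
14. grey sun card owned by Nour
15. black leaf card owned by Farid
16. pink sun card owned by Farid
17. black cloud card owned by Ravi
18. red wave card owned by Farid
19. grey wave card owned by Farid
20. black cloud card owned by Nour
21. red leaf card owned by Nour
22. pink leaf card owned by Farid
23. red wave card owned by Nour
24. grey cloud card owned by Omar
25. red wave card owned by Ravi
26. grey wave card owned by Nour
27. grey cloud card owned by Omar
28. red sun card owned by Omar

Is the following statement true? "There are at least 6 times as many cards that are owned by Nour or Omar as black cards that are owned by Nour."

|cards owned by Nour or Omar| = 13.
|black cards owned by Nour| = 2.
The claim requires 13 ≥ 6 × 2 = 12, which holds.

True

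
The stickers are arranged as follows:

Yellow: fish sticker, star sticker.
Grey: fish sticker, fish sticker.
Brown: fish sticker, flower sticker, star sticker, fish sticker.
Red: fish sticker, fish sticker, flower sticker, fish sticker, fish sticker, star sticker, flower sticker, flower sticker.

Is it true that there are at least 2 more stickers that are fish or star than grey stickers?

|stickers that are fish or star| = 12.
|grey stickers| = 2.
The claim requires 12 − 2 = 10 ≥ 2, which holds.

True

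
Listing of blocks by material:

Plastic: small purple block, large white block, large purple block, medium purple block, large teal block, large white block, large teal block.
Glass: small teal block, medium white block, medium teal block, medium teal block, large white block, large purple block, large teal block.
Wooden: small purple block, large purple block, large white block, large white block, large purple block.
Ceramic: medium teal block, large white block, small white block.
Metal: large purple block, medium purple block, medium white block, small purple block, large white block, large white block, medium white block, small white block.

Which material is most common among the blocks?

metal

Counts by material: metal 8, glass 7, plastic 7, wooden 5, ceramic 3.
The maximum is 8, held uniquely by metal.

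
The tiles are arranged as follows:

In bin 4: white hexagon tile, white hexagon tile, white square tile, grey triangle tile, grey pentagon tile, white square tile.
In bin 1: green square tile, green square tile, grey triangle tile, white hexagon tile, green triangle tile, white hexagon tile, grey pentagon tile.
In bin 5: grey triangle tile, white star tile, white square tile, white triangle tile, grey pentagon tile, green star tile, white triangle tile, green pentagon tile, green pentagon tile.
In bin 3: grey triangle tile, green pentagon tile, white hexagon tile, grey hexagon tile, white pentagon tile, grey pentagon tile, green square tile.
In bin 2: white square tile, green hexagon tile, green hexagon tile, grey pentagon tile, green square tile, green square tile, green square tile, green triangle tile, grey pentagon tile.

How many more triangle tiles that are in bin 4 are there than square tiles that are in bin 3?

0

triangle tiles in bin 4: 1.
square tiles in bin 3: 1.
1 − 1 = 0.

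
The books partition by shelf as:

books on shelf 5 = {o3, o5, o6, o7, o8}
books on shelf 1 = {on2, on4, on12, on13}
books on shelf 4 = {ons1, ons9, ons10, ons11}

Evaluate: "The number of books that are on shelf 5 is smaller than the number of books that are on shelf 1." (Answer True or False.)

False

There are 5 books on shelf 5.
There are 4 books on shelf 1.
The claim requires 5 < 4, which does not hold.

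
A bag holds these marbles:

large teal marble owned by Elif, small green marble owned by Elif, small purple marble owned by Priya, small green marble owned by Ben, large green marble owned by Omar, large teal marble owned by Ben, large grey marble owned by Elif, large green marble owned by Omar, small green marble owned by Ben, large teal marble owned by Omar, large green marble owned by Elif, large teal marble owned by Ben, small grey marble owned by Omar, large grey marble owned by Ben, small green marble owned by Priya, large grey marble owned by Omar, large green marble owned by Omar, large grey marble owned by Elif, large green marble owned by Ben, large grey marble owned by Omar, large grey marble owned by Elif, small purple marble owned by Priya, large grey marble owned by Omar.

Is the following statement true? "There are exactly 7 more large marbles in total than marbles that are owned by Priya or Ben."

True

|large marbles| = 16.
|marbles owned by Priya or Ben| = 9.
The claim requires 16 − 9 (= 7) to equal 7, which holds.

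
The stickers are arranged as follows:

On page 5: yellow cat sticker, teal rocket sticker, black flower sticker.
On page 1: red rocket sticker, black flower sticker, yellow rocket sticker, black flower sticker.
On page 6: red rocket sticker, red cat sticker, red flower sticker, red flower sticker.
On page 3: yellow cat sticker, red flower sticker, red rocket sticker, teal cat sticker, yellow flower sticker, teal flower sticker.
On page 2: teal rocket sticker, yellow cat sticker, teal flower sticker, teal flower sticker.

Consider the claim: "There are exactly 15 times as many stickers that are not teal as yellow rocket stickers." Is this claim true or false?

True

There are 15 stickers that are not teal.
There is 1 yellow rocket sticker.
The claim requires 15 = 15 × 1 = 15, which holds.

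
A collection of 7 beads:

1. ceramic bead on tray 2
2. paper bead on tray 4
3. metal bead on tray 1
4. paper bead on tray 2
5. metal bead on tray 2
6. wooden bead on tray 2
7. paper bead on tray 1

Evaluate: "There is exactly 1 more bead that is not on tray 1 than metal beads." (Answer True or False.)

beads that are not on tray 1: 5.
metal beads: 2.
The claim requires 5 − 2 (= 3) to equal 1, which does not hold.

False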